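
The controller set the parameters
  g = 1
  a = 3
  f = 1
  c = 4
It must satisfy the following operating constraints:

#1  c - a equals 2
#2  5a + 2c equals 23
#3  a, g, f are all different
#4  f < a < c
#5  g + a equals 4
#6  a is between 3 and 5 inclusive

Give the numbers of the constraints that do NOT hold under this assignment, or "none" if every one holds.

#1 c - a = 4 - 3 = 1, not 2  ✘
#2 5a + 2c = 5(3) + 2(4) = 23  ✔
#3 g = f = 1, not all different  ✘
#4 values 1 < 3 < 4  ✔
#5 g + a = 1 + 3 = 4  ✔
#6 a = 3 lies in [3, 5]  ✔

No — constraints 1, 3 are not satisfied.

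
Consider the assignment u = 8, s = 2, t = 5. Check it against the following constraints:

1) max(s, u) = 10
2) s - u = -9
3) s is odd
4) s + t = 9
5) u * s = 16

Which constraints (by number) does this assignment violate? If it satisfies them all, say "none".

The assignment fails constraints 1, 2, 3, 4.

1) max(2, 8) = 8, not 10 — violated.
2) s - u = 2 - 8 = -6, not -9 — violated.
3) s = 2 is even — violated.
4) s + t = 2 + 5 = 7, not 9 — violated.
5) u * s = 8 * 2 = 16 — OK.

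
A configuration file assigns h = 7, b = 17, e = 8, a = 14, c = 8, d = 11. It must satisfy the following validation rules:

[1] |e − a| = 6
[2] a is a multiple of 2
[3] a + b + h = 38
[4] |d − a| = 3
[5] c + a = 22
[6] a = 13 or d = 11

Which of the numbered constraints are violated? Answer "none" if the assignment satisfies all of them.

[1] |8 − 14| = 6 — holds.
[2] 14 / 2 = 7, so 2 divides 14 — holds.
[3] a + b + h = 14 + 17 + 7 = 38 — holds.
[4] |11 − 14| = 3 — holds.
[5] c + a = 8 + 14 = 22 — holds.
[6] a = 14 ≠ 13, but d = 11 = 11 (second disjunct) — holds.

None — every constraint holds.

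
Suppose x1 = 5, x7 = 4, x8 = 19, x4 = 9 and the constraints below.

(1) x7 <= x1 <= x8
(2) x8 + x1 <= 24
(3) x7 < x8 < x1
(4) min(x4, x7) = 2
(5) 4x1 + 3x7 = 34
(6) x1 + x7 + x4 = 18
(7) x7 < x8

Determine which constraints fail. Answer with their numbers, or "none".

No — constraints 3, 4, and 5 are not satisfied.

(1) values 4 <= 5 <= 19  OK
(2) x8 + x1 = 19 + 5 = 24; 24 ≤ 24  OK
(3) values 4, 19, 5; x8 = 19 is not < x1 = 5  FAIL
(4) min(9, 4) = 4, not 2  FAIL
(5) 4x1 + 3x7 = 4(5) + 3(4) = 32, not 34  FAIL
(6) x1 + x7 + x4 = 5 + 4 + 9 = 18  OK
(7) x7 = 4, x8 = 19; 4 < 19  OK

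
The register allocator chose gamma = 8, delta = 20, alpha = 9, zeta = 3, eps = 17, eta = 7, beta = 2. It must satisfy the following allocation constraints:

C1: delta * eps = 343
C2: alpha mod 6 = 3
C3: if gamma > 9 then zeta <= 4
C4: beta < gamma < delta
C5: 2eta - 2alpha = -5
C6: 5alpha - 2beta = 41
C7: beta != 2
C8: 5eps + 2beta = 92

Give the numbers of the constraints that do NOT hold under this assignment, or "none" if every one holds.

C1: delta * eps = 20 * 17 = 340, not 343 — violated.
C2: 9 mod 6 = 3 — OK.
C3: gamma = 8, not > 9; antecedent false, conditional vacuously true — OK.
C4: values 2 < 8 < 20 — OK.
C5: 2eta - 2alpha = 2(7) - 2(9) = -4, not -5 — violated.
C6: 5alpha - 2beta = 5(9) - 2(2) = 41 — OK.
C7: beta = 2, but 2 is required to differ — violated.
C8: 5eps + 2beta = 5(17) + 2(2) = 89, not 92 — violated.

Constraints 1, 5, 7, and 8 do not hold.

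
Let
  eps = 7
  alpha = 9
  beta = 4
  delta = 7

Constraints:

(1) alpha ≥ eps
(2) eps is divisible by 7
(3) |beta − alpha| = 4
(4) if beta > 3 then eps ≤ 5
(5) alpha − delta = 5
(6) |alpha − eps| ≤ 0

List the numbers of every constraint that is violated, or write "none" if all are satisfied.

Violated: 3, 4, 5, and 6.

(1) alpha = 9, eps = 7; 9 ≥ 7 — holds.
(2) 7 / 7 = 1, so 7 divides 7 — holds.
(3) |4 − 9| = 5, not 4 — fails.
(4) beta = 4 > 3, so we need eps ≤ 5; but eps = 7 > 5 — fails.
(5) alpha − delta = 9 − 7 = 2, not 5 — fails.
(6) |9 − 7| = 2; 2 > 0, exceeds bound 0 — fails.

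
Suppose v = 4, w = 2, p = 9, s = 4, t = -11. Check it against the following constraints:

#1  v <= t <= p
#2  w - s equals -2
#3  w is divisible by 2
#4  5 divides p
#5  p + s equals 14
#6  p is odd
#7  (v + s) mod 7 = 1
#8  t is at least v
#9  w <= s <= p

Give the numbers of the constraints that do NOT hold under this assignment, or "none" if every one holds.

#1 values 4, -11, 9; v = 4 is not <= t = -11  ✘
#2 w - s = 2 - 4 = -2  ✔
#3 2 / 2 = 1, so 2 divides 2  ✔
#4 9 = 5*1 + 4, so 5 does not divide 9  ✘
#5 p + s = 9 + 4 = 13, not 14  ✘
#6 p = 9 is odd  ✔
#7 v + s = 8; 8 mod 7 = 1  ✔
#8 t = -11, v = 4; -11 < 4 (want ≥)  ✘
#9 values 2 <= 4 <= 9  ✔

Constraints 1, 4, 5, and 8 do not hold.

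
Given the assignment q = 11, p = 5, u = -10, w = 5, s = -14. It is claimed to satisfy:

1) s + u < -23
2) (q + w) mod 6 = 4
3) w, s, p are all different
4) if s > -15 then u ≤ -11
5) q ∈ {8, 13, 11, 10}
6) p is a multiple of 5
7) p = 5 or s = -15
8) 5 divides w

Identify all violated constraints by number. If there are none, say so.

1) s + u = -14 + (-10) = -24; -24 < -23  OK
2) q + w = 16; 16 mod 6 = 4  OK
3) w = p = 5, not all different  FAIL
4) s = -14 > -15, so we need u ≤ -11; but u = -10 > -11  FAIL
5) q = 11 is in {8, 13, 11, 10}  OK
6) 5 / 5 = 1, so 5 divides 5  OK
7) p = 5 = 5 (first disjunct)  OK
8) 5 / 5 = 1, so 5 divides 5  OK

Violated: 3, 4.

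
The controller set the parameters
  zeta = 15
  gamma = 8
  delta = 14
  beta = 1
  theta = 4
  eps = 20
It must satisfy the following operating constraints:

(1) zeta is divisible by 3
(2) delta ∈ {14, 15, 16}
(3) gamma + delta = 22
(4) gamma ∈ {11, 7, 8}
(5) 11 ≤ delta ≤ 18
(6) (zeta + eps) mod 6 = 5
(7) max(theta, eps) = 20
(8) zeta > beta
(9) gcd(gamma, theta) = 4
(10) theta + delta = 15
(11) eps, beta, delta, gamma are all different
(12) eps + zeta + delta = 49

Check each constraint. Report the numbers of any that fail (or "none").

(1) 15 / 3 = 5, so 3 divides 15 — holds.
(2) delta = 14 is in {14, 15, 16} — holds.
(3) gamma + delta = 8 + 14 = 22 — holds.
(4) gamma = 8 is in {11, 7, 8} — holds.
(5) delta = 14 lies in [11, 18] — holds.
(6) zeta + eps = 35; 35 mod 6 = 5 — holds.
(7) max(4, 20) = 20 — holds.
(8) zeta = 15, beta = 1; 15 > 1 — holds.
(9) gcd(8, 4) = 4 — holds.
(10) theta + delta = 4 + 14 = 18, not 15 — does not hold.
(11) values 20, 1, 14, 8 are pairwise distinct — holds.
(12) eps + zeta + delta = 20 + 15 + 14 = 49 — holds.

Constraint 10 does not hold.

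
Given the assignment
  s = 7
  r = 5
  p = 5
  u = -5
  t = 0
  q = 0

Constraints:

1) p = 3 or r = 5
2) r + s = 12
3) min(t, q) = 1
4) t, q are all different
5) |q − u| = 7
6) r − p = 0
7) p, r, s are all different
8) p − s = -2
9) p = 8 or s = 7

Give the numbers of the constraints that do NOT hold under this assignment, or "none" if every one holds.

The assignment fails constraints 3, 4, 5, 7.

1) p = 5 ≠ 3, but r = 5 = 5 (second disjunct)  ✓
2) r + s = 5 + 7 = 12  ✓
3) min(0, 0) = 0, not 1  ✗
4) t = q = 0, not all different  ✗
5) |0 − (-5)| = 5, not 7  ✗
6) r − p = 5 − 5 = 0  ✓
7) p = r = 5, not all different  ✗
8) p − s = 5 − 7 = -2  ✓
9) p = 5 ≠ 8, but s = 7 = 7 (second disjunct)  ✓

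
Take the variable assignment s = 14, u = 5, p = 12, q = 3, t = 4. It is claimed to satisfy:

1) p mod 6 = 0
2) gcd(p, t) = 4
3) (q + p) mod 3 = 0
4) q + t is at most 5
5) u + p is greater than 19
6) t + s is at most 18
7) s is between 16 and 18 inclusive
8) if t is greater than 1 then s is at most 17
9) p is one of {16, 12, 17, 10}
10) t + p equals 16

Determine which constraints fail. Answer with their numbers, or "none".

1) 12 mod 6 = 0  OK
2) gcd(12, 4) = 4  OK
3) q + p = 15; 15 mod 3 = 0  OK
4) q + t = 3 + 4 = 7; 7 > 5, bound 5 not met  FAIL
5) u + p = 5 + 12 = 17; 17 ≤ 19, bound 19 not met  FAIL
6) t + s = 4 + 14 = 18; 18 ≤ 18  OK
7) s = 14 is outside [16, 18]  FAIL
8) t = 4 > 1, so we need s ≤ 17; s = 14 ≤ 17  OK
9) p = 12 is in {16, 12, 17, 10}  OK
10) t + p = 4 + 12 = 16  OK

Constraints 4, 5, and 7 are violated.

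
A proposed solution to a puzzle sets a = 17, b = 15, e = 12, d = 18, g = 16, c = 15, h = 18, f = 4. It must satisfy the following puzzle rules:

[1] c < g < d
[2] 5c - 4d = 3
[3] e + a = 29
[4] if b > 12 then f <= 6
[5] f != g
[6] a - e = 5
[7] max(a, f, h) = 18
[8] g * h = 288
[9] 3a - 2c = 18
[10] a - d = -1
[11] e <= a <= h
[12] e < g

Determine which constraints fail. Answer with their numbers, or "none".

[1] values 15 < 16 < 18  ✔
[2] 5c - 4d = 5(15) - 4(18) = 3  ✔
[3] e + a = 12 + 17 = 29  ✔
[4] b = 15 > 12, so we need f ≤ 6; f = 4 ≤ 6  ✔
[5] f = 4, g = 16; distinct  ✔
[6] a - e = 17 - 12 = 5  ✔
[7] max(17, 4, 18) = 18  ✔
[8] g * h = 16 * 18 = 288  ✔
[9] 3a - 2c = 3(17) - 2(15) = 21, not 18  ✘
[10] a - d = 17 - 18 = -1  ✔
[11] values 12 <= 17 <= 18  ✔
[12] e = 12, g = 16; 12 < 16  ✔

Violated: 9.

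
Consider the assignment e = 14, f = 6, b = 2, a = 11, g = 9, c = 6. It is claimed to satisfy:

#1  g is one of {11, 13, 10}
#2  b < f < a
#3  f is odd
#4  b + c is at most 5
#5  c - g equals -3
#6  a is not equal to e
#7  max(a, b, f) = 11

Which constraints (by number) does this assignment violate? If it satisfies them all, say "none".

Violated: 1, 3, and 4.

#1 g = 9 is not in {11, 13, 10} — violated.
#2 values 2 < 6 < 11 — OK.
#3 f = 6 is even — violated.
#4 b + c = 2 + 6 = 8; 8 > 5, bound 5 not met — violated.
#5 c - g = 6 - 9 = -3 — OK.
#6 a = 11, e = 14; distinct — OK.
#7 max(11, 2, 6) = 11 — OK.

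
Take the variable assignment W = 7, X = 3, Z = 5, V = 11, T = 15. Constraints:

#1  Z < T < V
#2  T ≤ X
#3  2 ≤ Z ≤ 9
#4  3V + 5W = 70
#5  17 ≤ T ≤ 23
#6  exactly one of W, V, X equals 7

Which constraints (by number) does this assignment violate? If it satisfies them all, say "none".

Constraints 1, 2, 4, and 5 do not hold.

#1 values 5, 15, 11; T = 15 is not < V = 11 — violated.
#2 T = 15, X = 3; 15 > 3 (want ≤) — violated.
#3 Z = 5 lies in [2, 9] — OK.
#4 3V + 5W = 3(11) + 5(7) = 68, not 70 — violated.
#5 T = 15 is outside [17, 23] — violated.
#6 W=7, V=11, X=3; 1 of them equals 7 — OK.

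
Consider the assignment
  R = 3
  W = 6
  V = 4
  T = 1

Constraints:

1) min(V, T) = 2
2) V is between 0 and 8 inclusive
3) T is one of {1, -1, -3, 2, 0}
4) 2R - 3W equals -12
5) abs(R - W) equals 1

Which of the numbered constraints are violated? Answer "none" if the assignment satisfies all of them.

1) min(4, 1) = 1, not 2  no
2) V = 4 lies in [0, 8]  yes
3) T = 1 is in {1, -1, -3, 2, 0}  yes
4) 2R - 3W = 2(3) - 3(6) = -12  yes
5) abs(3 - 6) = 3, not 1  no

Constraints 1 and 5 do not hold.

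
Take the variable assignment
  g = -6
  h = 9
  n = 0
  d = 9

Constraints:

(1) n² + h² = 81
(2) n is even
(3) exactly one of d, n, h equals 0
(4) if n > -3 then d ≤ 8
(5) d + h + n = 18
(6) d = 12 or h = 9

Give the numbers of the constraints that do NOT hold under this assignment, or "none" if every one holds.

Violated: 4.

(1) n² + h² = 0² + 9² = 0 + 81 = 81 — satisfied.
(2) n = 0 is even — satisfied.
(3) d=9, n=0, h=9; 1 of them equals 0 — satisfied.
(4) n = 0 > -3, so we need d ≤ 8; but d = 9 > 8 — violated.
(5) d + h + n = 9 + 9 + 0 = 18 — satisfied.
(6) d = 9 ≠ 12, but h = 9 = 9 (second disjunct) — satisfied.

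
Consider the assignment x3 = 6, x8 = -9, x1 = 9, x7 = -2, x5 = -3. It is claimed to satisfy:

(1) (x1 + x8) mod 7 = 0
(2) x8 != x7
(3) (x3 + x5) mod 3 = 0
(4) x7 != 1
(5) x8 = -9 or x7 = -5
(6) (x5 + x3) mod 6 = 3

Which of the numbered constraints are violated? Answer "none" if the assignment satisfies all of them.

The assignment satisfies every constraint.

(1) x1 + x8 = 0; 0 mod 7 = 0 — satisfied.
(2) x8 = -9, x7 = -2; distinct — satisfied.
(3) x3 + x5 = 3; 3 mod 3 = 0 — satisfied.
(4) x7 = -2, and -2 ≠ 1 — satisfied.
(5) x8 = -9 = -9 (first disjunct) — satisfied.
(6) x5 + x3 = 3; 3 mod 6 = 3 — satisfied.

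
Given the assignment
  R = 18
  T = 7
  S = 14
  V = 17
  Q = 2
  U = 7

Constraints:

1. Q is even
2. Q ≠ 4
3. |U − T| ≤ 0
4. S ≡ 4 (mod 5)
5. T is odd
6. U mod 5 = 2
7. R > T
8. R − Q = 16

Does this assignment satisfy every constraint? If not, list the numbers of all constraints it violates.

1. Q = 2 is even — satisfied.
2. Q = 2, and 2 ≠ 4 — satisfied.
3. |7 − 7| = 0; 0 ≤ 0 — satisfied.
4. 14 mod 5 = 4 — satisfied.
5. T = 7 is odd — satisfied.
6. 7 mod 5 = 2 — satisfied.
7. R = 18, T = 7; 18 > 7 — satisfied.
8. R − Q = 18 − 2 = 16 — satisfied.

The assignment satisfies every constraint.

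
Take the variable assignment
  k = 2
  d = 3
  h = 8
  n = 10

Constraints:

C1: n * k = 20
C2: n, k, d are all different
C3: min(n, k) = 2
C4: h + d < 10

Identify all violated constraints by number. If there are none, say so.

No — constraint 4 is not satisfied.

C1: n * k = 10 * 2 = 20  OK
C2: values 10, 2, 3 are pairwise distinct  OK
C3: min(10, 2) = 2  OK
C4: h + d = 8 + 3 = 11; 11 ≥ 10, bound 10 not met  FAIL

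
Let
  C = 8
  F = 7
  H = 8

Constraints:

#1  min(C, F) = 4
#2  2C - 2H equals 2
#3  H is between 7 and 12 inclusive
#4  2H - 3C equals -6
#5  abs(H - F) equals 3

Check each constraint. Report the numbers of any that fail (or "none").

#1 min(8, 7) = 7, not 4  FAIL
#2 2C - 2H = 2(8) - 2(8) = 0, not 2  FAIL
#3 H = 8 lies in [7, 12]  OK
#4 2H - 3C = 2(8) - 3(8) = -8, not -6  FAIL
#5 abs(8 - 7) = 1, not 3  FAIL

Constraints 1, 2, 4, and 5 do not hold.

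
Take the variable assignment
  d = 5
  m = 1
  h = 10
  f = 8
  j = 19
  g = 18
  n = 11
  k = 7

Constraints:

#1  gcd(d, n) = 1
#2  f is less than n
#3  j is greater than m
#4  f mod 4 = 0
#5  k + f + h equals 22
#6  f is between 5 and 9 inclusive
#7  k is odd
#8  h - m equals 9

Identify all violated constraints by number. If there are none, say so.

No — constraint 5 is not satisfied.

#1 gcd(5, 11) = 1 — satisfied.
#2 f = 8, n = 11; 8 < 11 — satisfied.
#3 j = 19, m = 1; 19 > 1 — satisfied.
#4 8 mod 4 = 0 — satisfied.
#5 k + f + h = 7 + 8 + 10 = 25, not 22 — violated.
#6 f = 8 lies in [5, 9] — satisfied.
#7 k = 7 is odd — satisfied.
#8 h - m = 10 - 1 = 9 — satisfied.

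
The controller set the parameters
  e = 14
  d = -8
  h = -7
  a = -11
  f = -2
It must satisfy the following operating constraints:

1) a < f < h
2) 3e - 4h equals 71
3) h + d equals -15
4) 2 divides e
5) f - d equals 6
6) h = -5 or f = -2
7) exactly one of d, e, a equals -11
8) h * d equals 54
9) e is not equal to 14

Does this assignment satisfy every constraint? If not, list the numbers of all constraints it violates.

No — constraints 1, 2, 8, 9 are not satisfied.

1) values -11, -2, -7; f = -2 is not < h = -7 — violated.
2) 3e - 4h = 3(14) - 4(-7) = 70, not 71 — violated.
3) h + d = -7 + (-8) = -15 — satisfied.
4) 14 / 2 = 7, so 2 divides 14 — satisfied.
5) f - d = -2 - (-8) = 6 — satisfied.
6) h = -7 ≠ -5, but f = -2 = -2 (second disjunct) — satisfied.
7) d=-8, e=14, a=-11; 1 of them equals -11 — satisfied.
8) h * d = -7 * (-8) = 56, not 54 — violated.
9) e = 14, but 14 is required to differ — violated.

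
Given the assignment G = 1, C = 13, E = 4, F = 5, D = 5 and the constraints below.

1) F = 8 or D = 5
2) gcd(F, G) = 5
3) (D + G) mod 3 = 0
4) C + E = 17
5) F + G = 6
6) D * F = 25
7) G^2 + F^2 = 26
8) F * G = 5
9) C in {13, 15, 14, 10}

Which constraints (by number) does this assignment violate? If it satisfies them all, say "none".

1) F = 5 ≠ 8, but D = 5 = 5 (second disjunct)  yes
2) gcd(5, 1) = 1, not 5  no
3) D + G = 6; 6 mod 3 = 0  yes
4) C + E = 13 + 4 = 17  yes
5) F + G = 5 + 1 = 6  yes
6) D * F = 5 * 5 = 25  yes
7) G^2 + F^2 = 1^2 + 5^2 = 1 + 25 = 26  yes
8) F * G = 5 * 1 = 5  yes
9) C = 13 is in {13, 15, 14, 10}  yes

No — constraint 2 is not satisfied.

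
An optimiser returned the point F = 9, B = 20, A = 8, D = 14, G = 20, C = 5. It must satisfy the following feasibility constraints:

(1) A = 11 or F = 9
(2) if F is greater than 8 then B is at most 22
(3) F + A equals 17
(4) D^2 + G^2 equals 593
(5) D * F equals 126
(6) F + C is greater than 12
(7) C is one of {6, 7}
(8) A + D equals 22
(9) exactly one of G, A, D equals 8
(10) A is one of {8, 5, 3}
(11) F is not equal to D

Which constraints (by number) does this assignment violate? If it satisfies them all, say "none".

Constraints 4 and 7 do not hold.

(1) A = 8 ≠ 11, but F = 9 = 9 (second disjunct)  yes
(2) F = 9 > 8, so we need B ≤ 22; B = 20 ≤ 22  yes
(3) F + A = 9 + 8 = 17  yes
(4) D^2 + G^2 = 14^2 + 20^2 = 196 + 400 = 596, not 593  no
(5) D * F = 14 * 9 = 126  yes
(6) F + C = 9 + 5 = 14; 14 > 12  yes
(7) C = 5 is not in {6, 7}  no
(8) A + D = 8 + 14 = 22  yes
(9) G=20, A=8, D=14; 1 of them equals 8  yes
(10) A = 8 is in {8, 5, 3}  yes
(11) F = 9, D = 14; distinct  yes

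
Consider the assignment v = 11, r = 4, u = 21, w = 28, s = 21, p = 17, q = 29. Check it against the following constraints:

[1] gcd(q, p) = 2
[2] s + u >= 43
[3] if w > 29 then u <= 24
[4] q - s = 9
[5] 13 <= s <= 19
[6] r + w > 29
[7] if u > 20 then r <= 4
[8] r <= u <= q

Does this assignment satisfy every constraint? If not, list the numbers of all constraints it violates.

Constraints 1, 2, 4, and 5 are violated.

[1] gcd(29, 17) = 1, not 2  fails
[2] s + u = 21 + 21 = 42; 42 < 43, bound 43 not met  fails
[3] w = 28, not > 29; antecedent false, conditional vacuously true  holds
[4] q - s = 29 - 21 = 8, not 9  fails
[5] s = 21 is outside [13, 19]  fails
[6] r + w = 4 + 28 = 32; 32 > 29  holds
[7] u = 21 > 20, so we need r ≤ 4; r = 4 ≤ 4  holds
[8] values 4 <= 21 <= 29  holds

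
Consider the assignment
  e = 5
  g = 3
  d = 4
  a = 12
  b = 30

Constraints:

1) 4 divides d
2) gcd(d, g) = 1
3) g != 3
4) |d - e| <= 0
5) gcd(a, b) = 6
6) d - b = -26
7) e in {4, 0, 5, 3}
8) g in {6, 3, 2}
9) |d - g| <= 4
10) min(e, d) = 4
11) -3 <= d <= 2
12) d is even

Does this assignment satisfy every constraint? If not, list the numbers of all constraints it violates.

1) 4 / 4 = 1, so 4 divides 4 — holds.
2) gcd(4, 3) = 1 — holds.
3) g = 3, but 3 is required to differ — does not hold.
4) |4 - 5| = 1; 1 > 0, exceeds bound 0 — does not hold.
5) gcd(12, 30) = 6 — holds.
6) d - b = 4 - 30 = -26 — holds.
7) e = 5 is in {4, 0, 5, 3} — holds.
8) g = 3 is in {6, 3, 2} — holds.
9) |4 - 3| = 1; 1 ≤ 4 — holds.
10) min(5, 4) = 4 — holds.
11) d = 4 is outside [-3, 2] — does not hold.
12) d = 4 is even — holds.

Constraints 3, 4, 11 do not hold.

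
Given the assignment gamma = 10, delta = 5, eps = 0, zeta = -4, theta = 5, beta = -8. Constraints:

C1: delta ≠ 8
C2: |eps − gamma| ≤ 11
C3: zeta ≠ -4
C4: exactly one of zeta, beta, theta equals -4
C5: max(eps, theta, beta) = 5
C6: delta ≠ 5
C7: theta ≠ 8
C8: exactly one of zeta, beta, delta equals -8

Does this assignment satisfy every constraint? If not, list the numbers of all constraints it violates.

Constraints 3, 6 are violated.

C1: delta = 5, and 5 ≠ 8  OK
C2: |0 − 10| = 10; 10 ≤ 11  OK
C3: zeta = -4, but -4 is required to differ  FAIL
C4: zeta=-4, beta=-8, theta=5; 1 of them equals -4  OK
C5: max(0, 5, -8) = 5  OK
C6: delta = 5, but 5 is required to differ  FAIL
C7: theta = 5, and 5 ≠ 8  OK
C8: zeta=-4, beta=-8, delta=5; 1 of them equals -8  OK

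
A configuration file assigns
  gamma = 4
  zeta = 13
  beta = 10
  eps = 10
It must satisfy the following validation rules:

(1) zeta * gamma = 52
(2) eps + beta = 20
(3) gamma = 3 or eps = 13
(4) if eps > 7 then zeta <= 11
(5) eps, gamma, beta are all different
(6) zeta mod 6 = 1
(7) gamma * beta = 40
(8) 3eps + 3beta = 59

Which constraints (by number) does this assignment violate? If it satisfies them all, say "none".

Violated: 3, 4, 5, 8.

(1) zeta * gamma = 13 * 4 = 52 — OK.
(2) eps + beta = 10 + 10 = 20 — OK.
(3) gamma = 4 ≠ 3 and eps = 10 ≠ 13; both disjuncts false — violated.
(4) eps = 10 > 7, so we need zeta ≤ 11; but zeta = 13 > 11 — violated.
(5) eps = beta = 10, not all different — violated.
(6) 13 mod 6 = 1 — OK.
(7) gamma * beta = 4 * 10 = 40 — OK.
(8) 3eps + 3beta = 3(10) + 3(10) = 60, not 59 — violated.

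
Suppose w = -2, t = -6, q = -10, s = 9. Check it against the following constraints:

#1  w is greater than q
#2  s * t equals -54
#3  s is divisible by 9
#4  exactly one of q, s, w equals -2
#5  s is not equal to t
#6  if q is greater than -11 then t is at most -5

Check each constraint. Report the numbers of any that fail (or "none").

#1 w = -2, q = -10; -2 > -10 — holds.
#2 s * t = 9 * (-6) = -54 — holds.
#3 9 / 9 = 1, so 9 divides 9 — holds.
#4 q=-10, s=9, w=-2; 1 of them equals -2 — holds.
#5 s = 9, t = -6; distinct — holds.
#6 q = -10 > -11, so we need t ≤ -5; t = -6 ≤ -5 — holds.

All constraints are satisfied.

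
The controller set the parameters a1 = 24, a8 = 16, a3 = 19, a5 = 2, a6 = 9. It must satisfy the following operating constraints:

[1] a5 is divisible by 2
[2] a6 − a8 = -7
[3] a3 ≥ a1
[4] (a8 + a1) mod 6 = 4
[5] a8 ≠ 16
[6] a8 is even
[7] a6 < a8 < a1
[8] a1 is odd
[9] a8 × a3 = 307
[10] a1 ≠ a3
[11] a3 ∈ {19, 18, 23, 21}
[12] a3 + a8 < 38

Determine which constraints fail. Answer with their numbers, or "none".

[1] 2 / 2 = 1, so 2 divides 2  ✓
[2] a6 − a8 = 9 − 16 = -7  ✓
[3] a3 = 19, a1 = 24; 19 < 24 (want ≥)  ✗
[4] a8 + a1 = 40; 40 mod 6 = 4  ✓
[5] a8 = 16, but 16 is required to differ  ✗
[6] a8 = 16 is even  ✓
[7] values 9 < 16 < 24  ✓
[8] a1 = 24 is even  ✗
[9] a8 × a3 = 16 × 19 = 304, not 307  ✗
[10] a1 = 24, a3 = 19; distinct  ✓
[11] a3 = 19 is in {19, 18, 23, 21}  ✓
[12] a3 + a8 = 19 + 16 = 35; 35 < 38  ✓

The assignment fails constraints 3, 5, 8, and 9.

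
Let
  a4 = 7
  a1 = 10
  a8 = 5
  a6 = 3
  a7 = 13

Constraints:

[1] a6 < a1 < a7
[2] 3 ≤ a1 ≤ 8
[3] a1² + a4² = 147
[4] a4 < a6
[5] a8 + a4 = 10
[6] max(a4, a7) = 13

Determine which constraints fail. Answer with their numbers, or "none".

[1] values 3 < 10 < 13 — holds.
[2] a1 = 10 is outside [3, 8] — fails.
[3] a1² + a4² = 10² + 7² = 100 + 49 = 149, not 147 — fails.
[4] a4 = 7, a6 = 3; 7 ≥ 3 (want <) — fails.
[5] a8 + a4 = 5 + 7 = 12, not 10 — fails.
[6] max(7, 13) = 13 — holds.

The assignment fails constraints 2, 3, 4, 5.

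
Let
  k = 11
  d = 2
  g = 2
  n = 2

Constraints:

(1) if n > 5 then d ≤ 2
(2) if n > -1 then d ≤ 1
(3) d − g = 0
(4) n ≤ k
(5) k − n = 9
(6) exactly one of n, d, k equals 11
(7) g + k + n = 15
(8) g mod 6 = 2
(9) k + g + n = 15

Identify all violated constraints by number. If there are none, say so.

Constraint 2 is violated.

(1) n = 2, not > 5; antecedent false, conditional vacuously true — OK.
(2) n = 2 > -1, so we need d ≤ 1; but d = 2 > 1 — violated.
(3) d − g = 2 − 2 = 0 — OK.
(4) n = 2, k = 11; 2 ≤ 11 — OK.
(5) k − n = 11 − 2 = 9 — OK.
(6) n=2, d=2, k=11; 1 of them equals 11 — OK.
(7) g + k + n = 2 + 11 + 2 = 15 — OK.
(8) 2 mod 6 = 2 — OK.
(9) k + g + n = 11 + 2 + 2 = 15 — OK.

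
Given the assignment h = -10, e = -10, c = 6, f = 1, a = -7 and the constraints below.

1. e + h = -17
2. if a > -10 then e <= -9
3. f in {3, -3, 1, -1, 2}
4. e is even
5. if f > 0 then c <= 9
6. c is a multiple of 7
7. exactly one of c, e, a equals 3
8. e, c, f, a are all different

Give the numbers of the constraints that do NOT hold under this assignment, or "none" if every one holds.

The assignment fails constraints 1, 6, and 7.

1. e + h = -10 + (-10) = -20, not -17 — violated.
2. a = -7 > -10, so we need e ≤ -9; e = -10 ≤ -9 — OK.
3. f = 1 is in {3, -3, 1, -1, 2} — OK.
4. e = -10 is even — OK.
5. f = 1 > 0, so we need c ≤ 9; c = 6 ≤ 9 — OK.
6. 6 = 7*0 + 6, so 7 does not divide 6 — violated.
7. c=6, e=-10, a=-7; 0 of them equal 3, not exactly one — violated.
8. values -10, 6, 1, -7 are pairwise distinct — OK.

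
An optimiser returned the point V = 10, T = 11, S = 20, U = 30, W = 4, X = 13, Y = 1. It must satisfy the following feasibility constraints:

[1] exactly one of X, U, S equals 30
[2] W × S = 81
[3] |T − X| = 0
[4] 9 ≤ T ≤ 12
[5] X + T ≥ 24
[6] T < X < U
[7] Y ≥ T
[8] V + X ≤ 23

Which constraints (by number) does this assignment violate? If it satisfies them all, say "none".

Violated: 2, 3, and 7.

[1] X=13, U=30, S=20; 1 of them equals 30 — holds.
[2] W × S = 4 × 20 = 80, not 81 — does not hold.
[3] |11 − 13| = 2, not 0 — does not hold.
[4] T = 11 lies in [9, 12] — holds.
[5] X + T = 13 + 11 = 24; 24 ≥ 24 — holds.
[6] values 11 < 13 < 30 — holds.
[7] Y = 1, T = 11; 1 < 11 (want ≥) — does not hold.
[8] V + X = 10 + 13 = 23; 23 ≤ 23 — holds.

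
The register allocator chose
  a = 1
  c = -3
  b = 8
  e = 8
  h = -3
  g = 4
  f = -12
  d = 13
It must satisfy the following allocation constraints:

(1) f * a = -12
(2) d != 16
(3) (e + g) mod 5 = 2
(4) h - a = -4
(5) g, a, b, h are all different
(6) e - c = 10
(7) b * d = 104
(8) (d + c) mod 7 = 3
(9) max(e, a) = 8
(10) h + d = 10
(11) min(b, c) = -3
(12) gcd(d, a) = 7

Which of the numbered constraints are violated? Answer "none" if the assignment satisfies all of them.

Constraints 6 and 12 do not hold.

(1) f * a = -12 * 1 = -12  ✔
(2) d = 13, and 13 ≠ 16  ✔
(3) e + g = 12; 12 mod 5 = 2  ✔
(4) h - a = -3 - 1 = -4  ✔
(5) values 4, 1, 8, -3 are pairwise distinct  ✔
(6) e - c = 8 - (-3) = 11, not 10  ✘
(7) b * d = 8 * 13 = 104  ✔
(8) d + c = 10; 10 mod 7 = 3  ✔
(9) max(8, 1) = 8  ✔
(10) h + d = -3 + 13 = 10  ✔
(11) min(8, -3) = -3  ✔
(12) gcd(13, 1) = 1, not 7  ✘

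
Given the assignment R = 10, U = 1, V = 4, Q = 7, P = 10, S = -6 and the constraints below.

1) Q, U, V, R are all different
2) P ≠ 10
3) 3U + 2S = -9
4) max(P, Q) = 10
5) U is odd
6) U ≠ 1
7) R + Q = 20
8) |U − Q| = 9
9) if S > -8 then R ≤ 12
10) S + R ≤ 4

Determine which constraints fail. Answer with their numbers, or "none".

1) values 7, 1, 4, 10 are pairwise distinct — satisfied.
2) P = 10, but 10 is required to differ — violated.
3) 3U + 2S = 3(1) + 2(-6) = -9 — satisfied.
4) max(10, 7) = 10 — satisfied.
5) U = 1 is odd — satisfied.
6) U = 1, but 1 is required to differ — violated.
7) R + Q = 10 + 7 = 17, not 20 — violated.
8) |1 − 7| = 6, not 9 — violated.
9) S = -6 > -8, so we need R ≤ 12; R = 10 ≤ 12 — satisfied.
10) S + R = -6 + 10 = 4; 4 ≤ 4 — satisfied.

The assignment fails constraints 2, 6, 7, and 8.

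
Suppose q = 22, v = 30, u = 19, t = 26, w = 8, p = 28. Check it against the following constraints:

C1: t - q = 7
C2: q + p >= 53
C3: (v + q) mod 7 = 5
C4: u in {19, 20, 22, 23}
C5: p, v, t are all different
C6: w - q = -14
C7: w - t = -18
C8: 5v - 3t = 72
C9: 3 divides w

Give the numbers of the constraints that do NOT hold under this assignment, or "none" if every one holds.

C1: t - q = 26 - 22 = 4, not 7  ✘
C2: q + p = 22 + 28 = 50; 50 < 53, bound 53 not met  ✘
C3: v + q = 52; 52 mod 7 = 3, not 5  ✘
C4: u = 19 is in {19, 20, 22, 23}  ✔
C5: values 28, 30, 26 are pairwise distinct  ✔
C6: w - q = 8 - 22 = -14  ✔
C7: w - t = 8 - 26 = -18  ✔
C8: 5v - 3t = 5(30) - 3(26) = 72  ✔
C9: 8 = 3*2 + 2, so 3 does not divide 8  ✘

Constraints 1, 2, 3, and 9 do not hold.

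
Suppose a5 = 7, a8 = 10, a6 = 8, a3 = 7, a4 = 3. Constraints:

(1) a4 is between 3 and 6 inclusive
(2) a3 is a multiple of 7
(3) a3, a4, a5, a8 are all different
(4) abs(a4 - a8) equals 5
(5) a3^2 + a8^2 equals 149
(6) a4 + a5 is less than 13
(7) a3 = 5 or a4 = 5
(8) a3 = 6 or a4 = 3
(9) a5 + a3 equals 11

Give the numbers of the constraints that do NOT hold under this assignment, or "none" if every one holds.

(1) a4 = 3 lies in [3, 6]  true
(2) 7 / 7 = 1, so 7 divides 7  true
(3) a3 = a5 = 7, not all different  false
(4) abs(3 - 10) = 7, not 5  false
(5) a3^2 + a8^2 = 7^2 + 10^2 = 49 + 100 = 149  true
(6) a4 + a5 = 3 + 7 = 10; 10 < 13  true
(7) a3 = 7 ≠ 5 and a4 = 3 ≠ 5; both disjuncts false  false
(8) a3 = 7 ≠ 6, but a4 = 3 = 3 (second disjunct)  true
(9) a5 + a3 = 7 + 7 = 14, not 11  false

Constraints 3, 4, 7, and 9 are violated.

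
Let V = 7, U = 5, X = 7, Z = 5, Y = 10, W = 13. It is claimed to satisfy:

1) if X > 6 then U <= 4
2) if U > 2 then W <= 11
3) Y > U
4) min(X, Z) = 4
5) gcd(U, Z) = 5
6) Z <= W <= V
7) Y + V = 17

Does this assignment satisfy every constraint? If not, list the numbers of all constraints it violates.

1) X = 7 > 6, so we need U ≤ 4; but U = 5 > 4  ✗
2) U = 5 > 2, so we need W ≤ 11; but W = 13 > 11  ✗
3) Y = 10, U = 5; 10 > 5  ✓
4) min(7, 5) = 5, not 4  ✗
5) gcd(5, 5) = 5  ✓
6) values 5, 13, 7; W = 13 is not <= V = 7  ✗
7) Y + V = 10 + 7 = 17  ✓

The assignment fails constraints 1, 2, 4, and 6.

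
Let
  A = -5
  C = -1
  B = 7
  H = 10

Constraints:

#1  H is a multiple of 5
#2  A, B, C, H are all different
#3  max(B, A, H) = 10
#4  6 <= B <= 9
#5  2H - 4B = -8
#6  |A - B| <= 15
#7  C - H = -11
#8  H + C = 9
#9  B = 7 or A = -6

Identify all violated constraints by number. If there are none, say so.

None — every constraint holds.

#1 10 / 5 = 2, so 5 divides 10  ✓
#2 values -5, 7, -1, 10 are pairwise distinct  ✓
#3 max(7, -5, 10) = 10  ✓
#4 B = 7 lies in [6, 9]  ✓
#5 2H - 4B = 2(10) - 4(7) = -8  ✓
#6 |-5 - 7| = 12; 12 ≤ 15  ✓
#7 C - H = -1 - 10 = -11  ✓
#8 H + C = 10 + (-1) = 9  ✓
#9 B = 7 = 7 (first disjunct)  ✓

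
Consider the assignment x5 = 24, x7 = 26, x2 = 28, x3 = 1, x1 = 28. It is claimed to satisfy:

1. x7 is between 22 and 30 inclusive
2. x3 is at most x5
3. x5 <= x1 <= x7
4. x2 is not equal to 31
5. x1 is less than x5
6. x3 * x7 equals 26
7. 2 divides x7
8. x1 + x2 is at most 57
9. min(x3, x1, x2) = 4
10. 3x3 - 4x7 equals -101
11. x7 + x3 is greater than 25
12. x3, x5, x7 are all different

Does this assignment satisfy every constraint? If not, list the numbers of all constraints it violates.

1. x7 = 26 lies in [22, 30]  yes
2. x3 = 1, x5 = 24; 1 ≤ 24  yes
3. values 24, 28, 26; x1 = 28 is not <= x7 = 26  no
4. x2 = 28, and 28 ≠ 31  yes
5. x1 = 28, x5 = 24; 28 ≥ 24 (want <)  no
6. x3 * x7 = 1 * 26 = 26  yes
7. 26 / 2 = 13, so 2 divides 26  yes
8. x1 + x2 = 28 + 28 = 56; 56 ≤ 57  yes
9. min(1, 28, 28) = 1, not 4  no
10. 3x3 - 4x7 = 3(1) - 4(26) = -101  yes
11. x7 + x3 = 26 + 1 = 27; 27 > 25  yes
12. values 1, 24, 26 are pairwise distinct  yes

Constraints 3, 5, 9 are violated.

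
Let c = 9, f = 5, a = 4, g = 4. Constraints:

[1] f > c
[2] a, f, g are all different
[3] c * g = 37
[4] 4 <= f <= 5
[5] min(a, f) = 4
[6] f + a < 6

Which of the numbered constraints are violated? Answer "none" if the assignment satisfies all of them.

No — constraints 1, 2, 3, 6 are not satisfied.

[1] f = 5, c = 9; 5 ≤ 9 (want >) — does not hold.
[2] a = g = 4, not all different — does not hold.
[3] c * g = 9 * 4 = 36, not 37 — does not hold.
[4] f = 5 lies in [4, 5] — holds.
[5] min(4, 5) = 4 — holds.
[6] f + a = 5 + 4 = 9; 9 ≥ 6, bound 6 not met — does not hold.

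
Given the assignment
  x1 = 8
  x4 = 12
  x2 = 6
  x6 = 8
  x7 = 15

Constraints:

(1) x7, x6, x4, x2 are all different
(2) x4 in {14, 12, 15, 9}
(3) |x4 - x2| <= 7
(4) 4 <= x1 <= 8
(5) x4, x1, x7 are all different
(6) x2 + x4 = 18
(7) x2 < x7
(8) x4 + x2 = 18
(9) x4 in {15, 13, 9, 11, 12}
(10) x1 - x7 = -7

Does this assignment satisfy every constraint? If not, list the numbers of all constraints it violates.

(1) values 15, 8, 12, 6 are pairwise distinct  holds
(2) x4 = 12 is in {14, 12, 15, 9}  holds
(3) |12 - 6| = 6; 6 ≤ 7  holds
(4) x1 = 8 lies in [4, 8]  holds
(5) values 12, 8, 15 are pairwise distinct  holds
(6) x2 + x4 = 6 + 12 = 18  holds
(7) x2 = 6, x7 = 15; 6 < 15  holds
(8) x4 + x2 = 12 + 6 = 18  holds
(9) x4 = 12 is in {15, 13, 9, 11, 12}  holds
(10) x1 - x7 = 8 - 15 = -7  holds

No violations.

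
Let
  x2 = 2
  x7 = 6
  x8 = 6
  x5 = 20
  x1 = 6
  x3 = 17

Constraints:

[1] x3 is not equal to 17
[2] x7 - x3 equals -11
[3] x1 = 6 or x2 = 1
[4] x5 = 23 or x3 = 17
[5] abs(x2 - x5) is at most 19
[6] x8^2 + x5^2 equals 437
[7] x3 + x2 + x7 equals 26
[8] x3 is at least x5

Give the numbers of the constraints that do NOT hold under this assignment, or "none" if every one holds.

[1] x3 = 17, but 17 is required to differ  fails
[2] x7 - x3 = 6 - 17 = -11  holds
[3] x1 = 6 = 6 (first disjunct)  holds
[4] x5 = 20 ≠ 23, but x3 = 17 = 17 (second disjunct)  holds
[5] abs(2 - 20) = 18; 18 ≤ 19  holds
[6] x8^2 + x5^2 = 6^2 + 20^2 = 36 + 400 = 436, not 437  fails
[7] x3 + x2 + x7 = 17 + 2 + 6 = 25, not 26  fails
[8] x3 = 17, x5 = 20; 17 < 20 (want ≥)  fails

Constraints 1, 6, 7, 8 are violated.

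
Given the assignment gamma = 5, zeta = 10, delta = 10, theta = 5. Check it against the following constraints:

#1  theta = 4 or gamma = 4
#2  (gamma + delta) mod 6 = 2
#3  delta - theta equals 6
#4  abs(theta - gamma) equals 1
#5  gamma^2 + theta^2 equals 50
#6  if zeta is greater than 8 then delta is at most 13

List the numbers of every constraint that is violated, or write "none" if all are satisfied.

No — constraints 1, 2, 3, 4 are not satisfied.

#1 theta = 5 ≠ 4 and gamma = 5 ≠ 4; both disjuncts false  false
#2 gamma + delta = 15; 15 mod 6 = 3, not 2  false
#3 delta - theta = 10 - 5 = 5, not 6  false
#4 abs(5 - 5) = 0, not 1  false
#5 gamma^2 + theta^2 = 5^2 + 5^2 = 25 + 25 = 50  true
#6 zeta = 10 > 8, so we need delta ≤ 13; delta = 10 ≤ 13  true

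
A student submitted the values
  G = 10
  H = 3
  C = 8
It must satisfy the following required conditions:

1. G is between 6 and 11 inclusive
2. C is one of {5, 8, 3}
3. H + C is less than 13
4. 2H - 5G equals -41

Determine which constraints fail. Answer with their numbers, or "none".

No — constraint 4 is not satisfied.

1. G = 10 lies in [6, 11]  ✓
2. C = 8 is in {5, 8, 3}  ✓
3. H + C = 3 + 8 = 11; 11 < 13  ✓
4. 2H - 5G = 2(3) - 5(10) = -44, not -41  ✗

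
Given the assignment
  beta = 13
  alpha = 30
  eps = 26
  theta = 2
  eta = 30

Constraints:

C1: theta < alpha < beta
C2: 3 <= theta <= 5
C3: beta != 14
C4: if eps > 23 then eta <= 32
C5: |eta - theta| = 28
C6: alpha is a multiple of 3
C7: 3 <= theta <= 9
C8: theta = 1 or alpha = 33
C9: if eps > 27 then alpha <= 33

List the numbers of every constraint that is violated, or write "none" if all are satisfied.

Violated: 1, 2, 7, and 8.

C1: values 2, 30, 13; alpha = 30 is not < beta = 13 — violated.
C2: theta = 2 is outside [3, 5] — violated.
C3: beta = 13, and 13 ≠ 14 — OK.
C4: eps = 26 > 23, so we need eta ≤ 32; eta = 30 ≤ 32 — OK.
C5: |30 - 2| = 28 — OK.
C6: 30 / 3 = 10, so 3 divides 30 — OK.
C7: theta = 2 is outside [3, 9] — violated.
C8: theta = 2 ≠ 1 and alpha = 30 ≠ 33; both disjuncts false — violated.
C9: eps = 26, not > 27; antecedent false, conditional vacuously true — OK.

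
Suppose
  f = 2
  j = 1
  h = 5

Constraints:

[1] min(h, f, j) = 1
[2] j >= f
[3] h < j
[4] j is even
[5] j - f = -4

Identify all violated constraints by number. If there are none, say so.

[1] min(5, 2, 1) = 1  true
[2] j = 1, f = 2; 1 < 2 (want ≥)  false
[3] h = 5, j = 1; 5 ≥ 1 (want <)  false
[4] j = 1 is odd  false
[5] j - f = 1 - 2 = -1, not -4  false

No — constraints 2, 3, 4, 5 are not satisfied.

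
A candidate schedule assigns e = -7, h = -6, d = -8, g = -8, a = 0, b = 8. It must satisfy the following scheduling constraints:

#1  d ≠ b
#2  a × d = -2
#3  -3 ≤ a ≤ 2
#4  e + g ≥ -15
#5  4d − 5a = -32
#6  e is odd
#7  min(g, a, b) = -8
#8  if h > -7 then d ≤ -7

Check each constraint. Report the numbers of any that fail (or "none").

No — constraint 2 is not satisfied.

#1 d = -8, b = 8; distinct — satisfied.
#2 a × d = 0 × (-8) = 0, not -2 — violated.
#3 a = 0 lies in [-3, 2] — satisfied.
#4 e + g = -7 + (-8) = -15; -15 ≥ -15 — satisfied.
#5 4d − 5a = 4(-8) − 5(0) = -32 — satisfied.
#6 e = -7 is odd — satisfied.
#7 min(-8, 0, 8) = -8 — satisfied.
#8 h = -6 > -7, so we need d ≤ -7; d = -8 ≤ -7 — satisfied.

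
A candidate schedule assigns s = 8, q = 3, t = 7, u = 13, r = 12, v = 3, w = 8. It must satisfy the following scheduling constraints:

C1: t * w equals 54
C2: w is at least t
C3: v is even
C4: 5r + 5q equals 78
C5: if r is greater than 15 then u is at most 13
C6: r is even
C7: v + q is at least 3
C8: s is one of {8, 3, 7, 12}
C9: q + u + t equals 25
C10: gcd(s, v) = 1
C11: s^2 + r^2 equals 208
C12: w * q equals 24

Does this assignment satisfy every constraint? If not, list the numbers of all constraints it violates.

C1: t * w = 7 * 8 = 56, not 54 — violated.
C2: w = 8, t = 7; 8 ≥ 7 — satisfied.
C3: v = 3 is odd — violated.
C4: 5r + 5q = 5(12) + 5(3) = 75, not 78 — violated.
C5: r = 12, not > 15; antecedent false, conditional vacuously true — satisfied.
C6: r = 12 is even — satisfied.
C7: v + q = 3 + 3 = 6; 6 ≥ 3 — satisfied.
C8: s = 8 is in {8, 3, 7, 12} — satisfied.
C9: q + u + t = 3 + 13 + 7 = 23, not 25 — violated.
C10: gcd(8, 3) = 1 — satisfied.
C11: s^2 + r^2 = 8^2 + 12^2 = 64 + 144 = 208 — satisfied.
C12: w * q = 8 * 3 = 24 — satisfied.

Constraints 1, 3, 4, and 9 are violated.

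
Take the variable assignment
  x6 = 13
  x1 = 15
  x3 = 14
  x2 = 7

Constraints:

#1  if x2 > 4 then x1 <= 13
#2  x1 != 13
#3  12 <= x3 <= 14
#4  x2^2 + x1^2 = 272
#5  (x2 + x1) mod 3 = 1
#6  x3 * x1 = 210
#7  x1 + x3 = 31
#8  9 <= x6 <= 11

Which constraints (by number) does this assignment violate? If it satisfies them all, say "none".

#1 x2 = 7 > 4, so we need x1 ≤ 13; but x1 = 15 > 13 — violated.
#2 x1 = 15, and 15 ≠ 13 — OK.
#3 x3 = 14 lies in [12, 14] — OK.
#4 x2^2 + x1^2 = 7^2 + 15^2 = 49 + 225 = 274, not 272 — violated.
#5 x2 + x1 = 22; 22 mod 3 = 1 — OK.
#6 x3 * x1 = 14 * 15 = 210 — OK.
#7 x1 + x3 = 15 + 14 = 29, not 31 — violated.
#8 x6 = 13 is outside [9, 11] — violated.

The assignment fails constraints 1, 4, 7, and 8.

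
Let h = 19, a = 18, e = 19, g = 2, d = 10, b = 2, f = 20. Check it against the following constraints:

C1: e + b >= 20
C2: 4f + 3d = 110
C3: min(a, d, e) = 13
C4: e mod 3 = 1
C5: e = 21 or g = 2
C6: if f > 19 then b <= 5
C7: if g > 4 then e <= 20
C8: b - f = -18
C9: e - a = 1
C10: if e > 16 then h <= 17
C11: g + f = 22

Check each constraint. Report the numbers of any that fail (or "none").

C1: e + b = 19 + 2 = 21; 21 ≥ 20 — holds.
C2: 4f + 3d = 4(20) + 3(10) = 110 — holds.
C3: min(18, 10, 19) = 10, not 13 — does not hold.
C4: 19 mod 3 = 1 — holds.
C5: e = 19 ≠ 21, but g = 2 = 2 (second disjunct) — holds.
C6: f = 20 > 19, so we need b ≤ 5; b = 2 ≤ 5 — holds.
C7: g = 2, not > 4; antecedent false, conditional vacuously true — holds.
C8: b - f = 2 - 20 = -18 — holds.
C9: e - a = 19 - 18 = 1 — holds.
C10: e = 19 > 16, so we need h ≤ 17; but h = 19 > 17 — does not hold.
C11: g + f = 2 + 20 = 22 — holds.

Constraints 3 and 10 are violated.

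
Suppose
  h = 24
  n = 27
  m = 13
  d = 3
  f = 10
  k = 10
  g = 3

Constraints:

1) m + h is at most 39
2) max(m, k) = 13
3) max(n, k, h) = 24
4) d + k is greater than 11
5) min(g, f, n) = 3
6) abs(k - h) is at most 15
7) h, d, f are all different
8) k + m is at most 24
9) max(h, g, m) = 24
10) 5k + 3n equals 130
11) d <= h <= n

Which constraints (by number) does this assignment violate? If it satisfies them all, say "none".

Constraints 3, 10 are violated.

1) m + h = 13 + 24 = 37; 37 ≤ 39 — holds.
2) max(13, 10) = 13 — holds.
3) max(27, 10, 24) = 27, not 24 — fails.
4) d + k = 3 + 10 = 13; 13 > 11 — holds.
5) min(3, 10, 27) = 3 — holds.
6) abs(10 - 24) = 14; 14 ≤ 15 — holds.
7) values 24, 3, 10 are pairwise distinct — holds.
8) k + m = 10 + 13 = 23; 23 ≤ 24 — holds.
9) max(24, 3, 13) = 24 — holds.
10) 5k + 3n = 5(10) + 3(27) = 131, not 130 — fails.
11) values 3 <= 24 <= 27 — holds.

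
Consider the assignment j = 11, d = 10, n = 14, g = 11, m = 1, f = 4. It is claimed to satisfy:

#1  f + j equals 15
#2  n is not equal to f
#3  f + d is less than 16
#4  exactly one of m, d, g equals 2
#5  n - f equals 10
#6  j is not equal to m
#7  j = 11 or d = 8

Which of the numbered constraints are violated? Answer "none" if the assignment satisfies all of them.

#1 f + j = 4 + 11 = 15 — satisfied.
#2 n = 14, f = 4; distinct — satisfied.
#3 f + d = 4 + 10 = 14; 14 < 16 — satisfied.
#4 m=1, d=10, g=11; 0 of them equal 2, not exactly one — violated.
#5 n - f = 14 - 4 = 10 — satisfied.
#6 j = 11, m = 1; distinct — satisfied.
#7 j = 11 = 11 (first disjunct) — satisfied.

Violated: 4.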